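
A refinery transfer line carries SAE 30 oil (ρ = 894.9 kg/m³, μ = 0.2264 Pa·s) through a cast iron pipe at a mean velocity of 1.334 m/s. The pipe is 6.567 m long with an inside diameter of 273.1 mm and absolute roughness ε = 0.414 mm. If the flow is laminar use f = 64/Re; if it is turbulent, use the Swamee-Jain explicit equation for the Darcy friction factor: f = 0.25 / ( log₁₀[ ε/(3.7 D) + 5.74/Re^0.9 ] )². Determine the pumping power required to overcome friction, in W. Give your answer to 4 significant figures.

Reynolds number Re = ρVD/μ = 894.9 · 1.334 · 0.2731 / 0.226 = 1440.
Re < 2300 → laminar flow, so f = 64/Re = 64/1440 = 0.04444 (the turbulent correlation is not needed).
Darcy-Weisbach: ΔP = f(L/D)(ρV²/2) = 0.04444·(6.567/0.2731)·(894.9·1.334²/2) = 0.04444·24.05·796.3 = 851 Pa.
Q = V·A = 1.334·0.05858 = 0.07814 m³/s.
Pumping power P = QΔP = 0.07814·851 = 66.496 W = 66.50 W.

P ≈ 66.50 W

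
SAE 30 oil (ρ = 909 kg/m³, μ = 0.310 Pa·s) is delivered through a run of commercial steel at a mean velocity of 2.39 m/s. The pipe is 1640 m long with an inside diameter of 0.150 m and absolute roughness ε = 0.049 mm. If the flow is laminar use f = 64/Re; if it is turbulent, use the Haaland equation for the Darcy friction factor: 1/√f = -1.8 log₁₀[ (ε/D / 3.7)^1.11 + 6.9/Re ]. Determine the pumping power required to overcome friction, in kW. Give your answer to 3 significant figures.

P ≈ 73.0 kW

Reynolds number Re = ρVD/μ = 909 · 2.39 · 0.15 / 0.31 = 1051.
Re < 2300 → laminar flow, so f = 64/Re = 64/1051 = 0.06088 (the turbulent correlation is not needed).
Darcy-Weisbach: ΔP = f(L/D)(ρV²/2) = 0.06088·(1640/0.15)·(909·2.39²/2) = 0.06088·1.093e+04·2596 = 1.728e+06 Pa.
Q = V·A = 2.39·0.01767 = 0.04223 m³/s.
Pumping power P = QΔP = 0.04223·1.728e+06 = 72990 W = 73.0 kW.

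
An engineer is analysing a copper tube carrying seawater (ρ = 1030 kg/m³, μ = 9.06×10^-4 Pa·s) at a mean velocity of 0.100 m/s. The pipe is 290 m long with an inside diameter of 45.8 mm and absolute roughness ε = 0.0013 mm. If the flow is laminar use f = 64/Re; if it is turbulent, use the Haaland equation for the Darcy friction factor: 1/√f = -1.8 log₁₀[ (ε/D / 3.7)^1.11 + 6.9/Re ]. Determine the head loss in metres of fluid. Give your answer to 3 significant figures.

Reynolds number Re = ρVD/μ = 1030 · 0.1 · 0.0458 / 0.000906 = 5207.
Re > 4000 → turbulent. Relative roughness ε/D = 1.3e-06/0.0458 = 2.84e-05. Haaland: 1/√f = -1.8 log₁₀[(2.84e-05/3.7)^1.11 + 6.9/5207] = -1.8 log₁₀[2.1e-06 + 0.00133] = 5.179, so f = 0.03729.
Darcy-Weisbach: ΔP = f(L/D)(ρV²/2) = 0.03729·(290/0.0458)·(1030·0.1²/2) = 0.03729·6332·5.15 = 1216 Pa.
Head loss h_f = ΔP/(ρg) = 1216/(1030·9.81) = 0.120 m.

h_f ≈ 0.120 m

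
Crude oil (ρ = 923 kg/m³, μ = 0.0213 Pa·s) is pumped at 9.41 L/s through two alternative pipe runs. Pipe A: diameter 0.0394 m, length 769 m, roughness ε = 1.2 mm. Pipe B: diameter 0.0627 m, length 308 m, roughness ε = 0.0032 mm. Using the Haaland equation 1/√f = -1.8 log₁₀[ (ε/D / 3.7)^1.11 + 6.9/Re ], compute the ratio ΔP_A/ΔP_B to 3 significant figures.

ΔP_A/ΔP_B ≈ 46.9

Pipe A: V = Q/A = 0.00941/0.001219 = 7.718 m/s; Re = 1.318e+04; ε/D = 0.0305; Haaland → f = 0.05993; ΔP_A = f(L/D)(ρV²/2) = 3.216e+07 Pa.
Pipe B: V = Q/A = 0.00941/0.003088 = 3.048 m/s; Re = 8280; ε/D = 5.1e-05; Haaland → f = 0.0326; ΔP_B = f(L/D)(ρV²/2) = 6.864e+05 Pa.
ΔP_A/ΔP_B = 3.216e+07/6.864e+05 = 46.9.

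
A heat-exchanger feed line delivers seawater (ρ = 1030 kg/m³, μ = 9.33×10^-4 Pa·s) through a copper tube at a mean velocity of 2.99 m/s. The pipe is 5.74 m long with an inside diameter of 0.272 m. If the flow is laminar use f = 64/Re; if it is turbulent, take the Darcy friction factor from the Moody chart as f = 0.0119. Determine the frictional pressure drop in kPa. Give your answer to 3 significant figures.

Reynolds number Re = ρVD/μ = 1030 · 2.99 · 0.272 / 0.000933 = 8.978e+05.
Re > 4000 → turbulent; use the Moody-chart value f = 0.0119.
Darcy-Weisbach: ΔP = f(L/D)(ρV²/2) = 0.0119·(5.74/0.272)·(1030·2.99²/2) = 0.0119·21.1·4604 = 1156 Pa.
ΔP = 1156 Pa = 1.16 kPa.

ΔP ≈ 1.16 kPa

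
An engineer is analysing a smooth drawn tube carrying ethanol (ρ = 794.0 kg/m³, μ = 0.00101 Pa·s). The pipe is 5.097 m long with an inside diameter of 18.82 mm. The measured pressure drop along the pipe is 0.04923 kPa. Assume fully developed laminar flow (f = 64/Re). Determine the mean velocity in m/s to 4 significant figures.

V ≈ 0.1058 m/s

For laminar flow, f = 64/Re with Re = ρVD/μ, so Darcy-Weisbach reduces to ΔP = 32μLV/D². Solving for V: V = ΔP·D²/(32μL) = 49.23·(0.01882)²/(32·0.00101·5.097) = 0.1058 m/s.
Check: Re = ρVD/μ = 794·0.1058·0.01882/0.00101 = 1566 < 2300, so the laminar assumption holds.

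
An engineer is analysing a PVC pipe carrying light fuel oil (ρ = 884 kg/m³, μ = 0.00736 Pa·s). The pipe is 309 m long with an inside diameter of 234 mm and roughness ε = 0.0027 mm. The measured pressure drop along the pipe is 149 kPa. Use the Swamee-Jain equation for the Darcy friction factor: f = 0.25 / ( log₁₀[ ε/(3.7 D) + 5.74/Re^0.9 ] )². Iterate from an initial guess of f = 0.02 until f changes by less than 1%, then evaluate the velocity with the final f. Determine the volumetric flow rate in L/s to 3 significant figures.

Rearranging Darcy-Weisbach: V = √(2·ΔP·D/(f·L·ρ)). With ε/D = 2.7e-06/0.234 = 1.15e-05, iterate starting from f = 0.02:
  f = 0.02 → V = √(2·1.49e+05·0.234/(0.02·309·884)) = 3.573 m/s; Re = ρVD/μ = 1.004e+05; f → 0.01792
  f = 0.01792 → V = 3.775 m/s; Re = 1.061e+05; f → 0.01772
  f = 0.01772 → V = 3.796 m/s; Re = 1.067e+05; f → 0.0177
Converged (Δf/f < 1%). With the final f = 0.0177: V = √(2·1.49e+05·0.234/(0.0177·309·884)) = 3.798 m/s.
Q = V·A = 3.798·(π/4·0.234²) = 0.1633 m³/s = 163 L/s.

Q ≈ 163 L/s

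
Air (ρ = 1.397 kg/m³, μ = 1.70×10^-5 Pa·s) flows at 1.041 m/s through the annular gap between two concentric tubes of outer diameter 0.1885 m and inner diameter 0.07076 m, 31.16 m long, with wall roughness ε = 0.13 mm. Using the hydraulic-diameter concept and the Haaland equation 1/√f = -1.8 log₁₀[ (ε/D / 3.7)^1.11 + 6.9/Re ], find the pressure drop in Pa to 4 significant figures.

ΔP ≈ 6.463 Pa

Hydraulic diameter D_h = 4A/P = D_o - D_i = 0.1885 - 0.07076 = 0.1177 m.
Re = ρVD_h/μ = 1.397·1.041·0.1177/1.7e-05 = 1.007e+04.
ε/D_h = 0.00013/0.1177 = 0.0011; Haaland gives 1/√f = -1.8 log₁₀[0.000122+0.000685] = 5.567, so f = 0.03226.
ΔP = f(L/D_h)(ρV²/2) = 0.03226·31.16/0.1177·0.757 = 6.463 Pa.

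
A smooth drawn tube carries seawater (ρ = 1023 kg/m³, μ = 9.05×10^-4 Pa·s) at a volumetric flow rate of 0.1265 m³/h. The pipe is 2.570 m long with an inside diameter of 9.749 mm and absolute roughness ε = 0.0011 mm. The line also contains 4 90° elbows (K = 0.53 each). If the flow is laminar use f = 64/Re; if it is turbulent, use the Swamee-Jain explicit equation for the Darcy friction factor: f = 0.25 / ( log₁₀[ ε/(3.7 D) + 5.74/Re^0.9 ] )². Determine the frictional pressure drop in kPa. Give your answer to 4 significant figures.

Q = 0.1265 m³/h = 0.1265/3600 = 3.514e-05 m³/s.
Cross-sectional area A = πD²/4 = π(0.009749)²/4 = 7.465e-05 m²; mean velocity V = Q/A = 3.514e-05/7.465e-05 = 0.4707 m/s.
Reynolds number Re = ρVD/μ = 1023 · 0.4707 · 0.009749 / 0.000905 = 5188.
Re > 4000 → turbulent. Relative roughness ε/D = 1.1e-06/0.009749 = 0.000113. Swamee-Jain: f = 0.25/(log₁₀[0.000113/3.7 + 5.74/5188^0.9])² = 0.25/(log₁₀[3.05e-05 + 0.0026])² = 0.25/(-2.579)² = 0.03757.
Total minor-loss coefficient ΣK = 4·0.53 = 2.12.
ΔP = [f·L/D + ΣK]·(ρV²/2) = [0.03757·2.57/0.009749 + 2.12]·(1023·0.4707²/2) = [9.905 + 2.12]·113.3 = 1363 Pa.
ΔP = 1363 Pa = 1.363 kPa.

ΔP ≈ 1.363 kPa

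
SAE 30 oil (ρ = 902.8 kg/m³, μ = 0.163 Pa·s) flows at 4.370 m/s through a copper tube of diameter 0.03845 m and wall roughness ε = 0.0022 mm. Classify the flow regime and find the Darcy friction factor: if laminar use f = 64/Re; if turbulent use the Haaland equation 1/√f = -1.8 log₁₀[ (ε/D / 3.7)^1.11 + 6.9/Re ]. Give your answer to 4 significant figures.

Re = ρVD/μ = 902.8·4.37·0.03845/0.163 = 930.6.
Re < 2300 → laminar, so f = 64/Re = 0.06877 (roughness is irrelevant in laminar flow).

f ≈ 0.06877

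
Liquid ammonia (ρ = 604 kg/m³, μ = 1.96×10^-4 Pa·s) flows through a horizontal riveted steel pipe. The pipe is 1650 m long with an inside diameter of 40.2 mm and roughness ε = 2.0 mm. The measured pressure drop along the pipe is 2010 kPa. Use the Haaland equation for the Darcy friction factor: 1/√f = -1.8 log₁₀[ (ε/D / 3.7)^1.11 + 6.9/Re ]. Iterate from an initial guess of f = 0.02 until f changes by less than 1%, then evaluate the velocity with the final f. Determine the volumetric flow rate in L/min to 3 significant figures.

Q ≈ 115 L/min

Rearranging Darcy-Weisbach: V = √(2·ΔP·D/(f·L·ρ)). With ε/D = 0.002/0.0402 = 0.0498, iterate starting from f = 0.02:
  f = 0.02 → V = √(2·2.01e+06·0.0402/(0.02·1650·604)) = 2.847 m/s; Re = ρVD/μ = 3.527e+05; f → 0.0716
  f = 0.0716 → V = 1.505 m/s; Re = 1.864e+05; f → 0.07166
Converged (Δf/f < 1%). With the final f = 0.07166: V = √(2·2.01e+06·0.0402/(0.07166·1650·604)) = 1.504 m/s.
Q = V·A = 1.504·(π/4·0.0402²) = 0.001909 m³/s = 115 L/min.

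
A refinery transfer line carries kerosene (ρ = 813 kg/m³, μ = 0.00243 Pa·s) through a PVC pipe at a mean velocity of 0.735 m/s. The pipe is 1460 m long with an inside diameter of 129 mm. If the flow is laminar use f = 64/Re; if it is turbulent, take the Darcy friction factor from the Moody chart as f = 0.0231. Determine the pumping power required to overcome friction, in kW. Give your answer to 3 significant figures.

Reynolds number Re = ρVD/μ = 813 · 0.735 · 0.129 / 0.00243 = 3.172e+04.
Re > 4000 → turbulent; use the Moody-chart value f = 0.0231.
Darcy-Weisbach: ΔP = f(L/D)(ρV²/2) = 0.0231·(1460/0.129)·(813·0.735²/2) = 0.0231·1.132e+04·219.6 = 5.741e+04 Pa.
Q = V·A = 0.735·0.01307 = 0.009606 m³/s.
Pumping power P = QΔP = 0.009606·5.741e+04 = 551.5 W = 0.552 kW.

P ≈ 0.552 kW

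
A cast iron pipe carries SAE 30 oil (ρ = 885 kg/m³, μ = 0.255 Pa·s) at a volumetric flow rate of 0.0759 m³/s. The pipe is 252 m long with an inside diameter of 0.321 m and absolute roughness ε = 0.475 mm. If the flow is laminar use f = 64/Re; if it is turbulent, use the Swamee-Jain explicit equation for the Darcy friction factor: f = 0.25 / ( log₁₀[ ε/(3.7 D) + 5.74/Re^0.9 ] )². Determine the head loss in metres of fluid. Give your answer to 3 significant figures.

Cross-sectional area A = πD²/4 = π(0.321)²/4 = 0.08093 m²; mean velocity V = Q/A = 0.0759/0.08093 = 0.9379 m/s.
Reynolds number Re = ρVD/μ = 885 · 0.9379 · 0.321 / 0.255 = 1045.
Re < 2300 → laminar flow, so f = 64/Re = 64/1045 = 0.06125 (the turbulent correlation is not needed).
Darcy-Weisbach: ΔP = f(L/D)(ρV²/2) = 0.06125·(252/0.321)·(885·0.9379²/2) = 0.06125·785·389.2 = 1.872e+04 Pa.
Head loss h_f = ΔP/(ρg) = 1.872e+04/(885·9.81) = 2.16 m.

h_f ≈ 2.16 m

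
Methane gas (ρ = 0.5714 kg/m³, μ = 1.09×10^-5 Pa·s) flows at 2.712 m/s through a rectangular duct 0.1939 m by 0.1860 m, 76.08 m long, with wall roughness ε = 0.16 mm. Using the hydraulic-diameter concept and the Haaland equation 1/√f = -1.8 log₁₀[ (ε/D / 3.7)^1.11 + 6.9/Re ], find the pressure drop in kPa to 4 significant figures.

Hydraulic diameter D_h = 4A/P = 4·(0.1939·0.186)/(2·(0.1939+0.186)) = 0.1443/0.7598 = 0.1899 m.
Re = ρVD_h/μ = 0.5714·2.712·0.1899/1.09e-05 = 2.699e+04.
ε/D_h = 0.00016/0.1899 = 0.000843; Haaland gives 1/√f = -1.8 log₁₀[9.05e-05+0.000256] = 6.229, so f = 0.02577.
ΔP = f(L/D_h)(ρV²/2) = 0.02577·76.08/0.1899·2.101 = 21.7 Pa.
ΔP = 0.02170 kPa.

ΔP ≈ 0.02170 kPa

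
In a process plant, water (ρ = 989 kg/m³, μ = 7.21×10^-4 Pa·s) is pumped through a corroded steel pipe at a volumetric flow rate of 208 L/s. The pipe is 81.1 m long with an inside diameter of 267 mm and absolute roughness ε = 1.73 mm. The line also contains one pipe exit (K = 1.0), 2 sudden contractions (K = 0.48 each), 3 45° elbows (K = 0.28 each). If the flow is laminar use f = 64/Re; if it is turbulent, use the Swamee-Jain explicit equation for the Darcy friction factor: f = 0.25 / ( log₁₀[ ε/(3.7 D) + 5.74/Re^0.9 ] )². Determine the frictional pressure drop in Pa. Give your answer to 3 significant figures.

ΔP ≈ 87500 Pa

Q = 208 L/s = 208/1000 = 0.208 m³/s.
Cross-sectional area A = πD²/4 = π(0.267)²/4 = 0.05599 m²; mean velocity V = Q/A = 0.208/0.05599 = 3.715 m/s.
Reynolds number Re = ρVD/μ = 989 · 3.715 · 0.267 / 0.000721 = 1.361e+06.
Re > 4000 → turbulent. Relative roughness ε/D = 0.00173/0.267 = 0.00648. Swamee-Jain: f = 0.25/(log₁₀[0.00648/3.7 + 5.74/1.361e+06^0.9])² = 0.25/(log₁₀[0.00175 + 1.73e-05])² = 0.25/(-2.752)² = 0.033.
Total minor-loss coefficient ΣK = 1·1 + 2·0.48 + 3·0.28 = 2.8.
ΔP = [f·L/D + ΣK]·(ρV²/2) = [0.033·81.1/0.267 + 2.8]·(989·3.715²/2) = [10.02 + 2.8]·6824 = 8.751e+04 Pa.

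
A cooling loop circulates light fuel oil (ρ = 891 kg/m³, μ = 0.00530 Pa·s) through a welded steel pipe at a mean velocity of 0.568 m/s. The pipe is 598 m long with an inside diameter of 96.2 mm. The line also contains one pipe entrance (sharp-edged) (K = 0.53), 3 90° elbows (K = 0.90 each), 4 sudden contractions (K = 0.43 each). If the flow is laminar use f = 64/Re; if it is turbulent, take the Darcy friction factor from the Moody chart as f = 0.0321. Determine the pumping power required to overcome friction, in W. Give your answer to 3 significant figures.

P ≈ 121 W

Reynolds number Re = ρVD/μ = 891 · 0.568 · 0.0962 / 0.0053 = 9186.
Re > 4000 → turbulent; use the Moody-chart value f = 0.0321.
Total minor-loss coefficient ΣK = 1·0.53 + 3·0.9 + 4·0.43 = 4.95.
ΔP = [f·L/D + ΣK]·(ρV²/2) = [0.0321·598/0.0962 + 4.95]·(891·0.568²/2) = [199.5 + 4.95]·143.7 = 2.939e+04 Pa.
Q = V·A = 0.568·0.007268 = 0.004128 m³/s.
Pumping power P = QΔP = 0.004128·2.939e+04 = 121.3 W = 121 W.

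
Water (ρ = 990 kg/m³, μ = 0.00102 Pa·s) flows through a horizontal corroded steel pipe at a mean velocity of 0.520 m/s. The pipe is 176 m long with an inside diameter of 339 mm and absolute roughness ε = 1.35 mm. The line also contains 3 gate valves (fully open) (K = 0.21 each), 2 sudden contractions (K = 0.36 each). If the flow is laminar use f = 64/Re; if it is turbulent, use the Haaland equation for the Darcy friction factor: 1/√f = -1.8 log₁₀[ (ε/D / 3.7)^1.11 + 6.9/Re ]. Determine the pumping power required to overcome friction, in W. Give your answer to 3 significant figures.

P ≈ 103 W

Reynolds number Re = ρVD/μ = 990 · 0.52 · 0.339 / 0.00102 = 1.711e+05.
Re > 4000 → turbulent. Relative roughness ε/D = 0.00135/0.339 = 0.00398. Haaland: 1/√f = -1.8 log₁₀[(0.00398/3.7)^1.11 + 6.9/1.711e+05] = -1.8 log₁₀[0.000508 + 4.03e-05] = 5.87, so f = 0.02902.
Total minor-loss coefficient ΣK = 3·0.21 + 2·0.36 = 1.35.
ΔP = [f·L/D + ΣK]·(ρV²/2) = [0.02902·176/0.339 + 1.35]·(990·0.52²/2) = [15.07 + 1.35]·133.8 = 2197 Pa.
Q = V·A = 0.52·0.09026 = 0.04693 m³/s.
Pumping power P = QΔP = 0.04693·2197 = 103.1 W = 103 W.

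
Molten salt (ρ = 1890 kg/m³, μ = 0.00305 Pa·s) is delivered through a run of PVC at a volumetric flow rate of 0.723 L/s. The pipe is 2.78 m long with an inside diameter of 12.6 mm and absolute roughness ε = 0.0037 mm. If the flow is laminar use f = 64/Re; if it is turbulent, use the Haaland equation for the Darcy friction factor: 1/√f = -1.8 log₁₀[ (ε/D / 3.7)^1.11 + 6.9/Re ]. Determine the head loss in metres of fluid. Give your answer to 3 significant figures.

Q = 0.723 L/s = 0.723/1000 = 0.000723 m³/s.
Cross-sectional area A = πD²/4 = π(0.0126)²/4 = 0.0001247 m²; mean velocity V = Q/A = 0.000723/0.0001247 = 5.798 m/s.
Reynolds number Re = ρVD/μ = 1890 · 5.798 · 0.0126 / 0.00305 = 4.527e+04.
Re > 4000 → turbulent. Relative roughness ε/D = 3.7e-06/0.0126 = 0.000294. Haaland: 1/√f = -1.8 log₁₀[(0.000294/3.7)^1.11 + 6.9/4.527e+04] = -1.8 log₁₀[2.81e-05 + 0.000152] = 6.738, so f = 0.02202.
Darcy-Weisbach: ΔP = f(L/D)(ρV²/2) = 0.02202·(2.78/0.0126)·(1890·5.798²/2) = 0.02202·220.6·3.177e+04 = 1.544e+05 Pa.
Head loss h_f = ΔP/(ρg) = 1.544e+05/(1890·9.81) = 8.33 m.

h_f ≈ 8.33 m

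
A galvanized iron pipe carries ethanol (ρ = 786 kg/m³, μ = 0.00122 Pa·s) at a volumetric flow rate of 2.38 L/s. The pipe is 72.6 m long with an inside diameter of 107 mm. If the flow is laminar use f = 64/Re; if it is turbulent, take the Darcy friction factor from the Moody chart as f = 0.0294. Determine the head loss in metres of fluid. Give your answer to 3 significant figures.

h_f ≈ 0.0712 m

Q = 2.38 L/s = 2.38/1000 = 0.00238 m³/s.
Cross-sectional area A = πD²/4 = π(0.107)²/4 = 0.008992 m²; mean velocity V = Q/A = 0.00238/0.008992 = 0.2647 m/s.
Reynolds number Re = ρVD/μ = 786 · 0.2647 · 0.107 / 0.00122 = 1.825e+04.
Re > 4000 → turbulent; use the Moody-chart value f = 0.0294.
Darcy-Weisbach: ΔP = f(L/D)(ρV²/2) = 0.0294·(72.6/0.107)·(786·0.2647²/2) = 0.0294·678.5·27.53 = 549.2 Pa.
Head loss h_f = ΔP/(ρg) = 549.2/(786·9.81) = 0.0712 m.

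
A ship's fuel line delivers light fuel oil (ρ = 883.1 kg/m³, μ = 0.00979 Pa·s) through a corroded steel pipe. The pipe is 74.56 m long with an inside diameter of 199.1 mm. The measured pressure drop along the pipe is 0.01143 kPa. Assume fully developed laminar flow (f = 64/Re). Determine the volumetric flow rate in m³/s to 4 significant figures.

For laminar flow, f = 64/Re with Re = ρVD/μ, so Darcy-Weisbach reduces to ΔP = 32μLV/D². Solving for V: V = ΔP·D²/(32μL) = 11.43·(0.1991)²/(32·0.00979·74.56) = 0.0194 m/s.
Check: Re = ρVD/μ = 883.1·0.0194·0.1991/0.00979 = 348.4 < 2300, so the laminar assumption holds.
Q = V·A = 0.0194·(π/4·0.1991²) = 0.0006039 m³/s = 6.039×10^-4 m³/s.

Q ≈ 6.039×10^-4 m³/s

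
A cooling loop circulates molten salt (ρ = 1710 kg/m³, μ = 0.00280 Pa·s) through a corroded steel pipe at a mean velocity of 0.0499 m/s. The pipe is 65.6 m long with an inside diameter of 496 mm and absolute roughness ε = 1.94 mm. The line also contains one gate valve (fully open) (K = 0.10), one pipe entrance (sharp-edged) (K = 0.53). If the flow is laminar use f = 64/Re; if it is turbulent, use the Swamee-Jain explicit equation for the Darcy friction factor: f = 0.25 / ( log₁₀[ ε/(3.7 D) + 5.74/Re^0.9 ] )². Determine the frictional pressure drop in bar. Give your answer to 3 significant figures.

Reynolds number Re = ρVD/μ = 1710 · 0.0499 · 0.496 / 0.0028 = 1.512e+04.
Re > 4000 → turbulent. Relative roughness ε/D = 0.00194/0.496 = 0.00391. Swamee-Jain: f = 0.25/(log₁₀[0.00391/3.7 + 5.74/1.512e+04^0.9])² = 0.25/(log₁₀[0.00106 + 0.000994])² = 0.25/(-2.688)² = 0.0346.
Total minor-loss coefficient ΣK = 1·0.1 + 1·0.53 = 0.63.
ΔP = [f·L/D + ΣK]·(ρV²/2) = [0.0346·65.6/0.496 + 0.63]·(1710·0.0499²/2) = [4.576 + 0.63]·2.129 = 11.08 Pa.
ΔP = 11.08 Pa = 1.11×10^-4 bar.

ΔP ≈ 1.11×10^-4 bar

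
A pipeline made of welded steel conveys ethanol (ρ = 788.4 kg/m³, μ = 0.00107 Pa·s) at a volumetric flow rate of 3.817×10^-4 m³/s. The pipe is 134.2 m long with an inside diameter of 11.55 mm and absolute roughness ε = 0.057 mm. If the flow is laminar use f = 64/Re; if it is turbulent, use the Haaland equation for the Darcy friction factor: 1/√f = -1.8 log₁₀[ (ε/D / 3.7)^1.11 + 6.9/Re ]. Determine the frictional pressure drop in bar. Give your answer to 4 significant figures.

Cross-sectional area A = πD²/4 = π(0.01155)²/4 = 0.0001048 m²; mean velocity V = Q/A = 0.0003817/0.0001048 = 3.643 m/s.
Reynolds number Re = ρVD/μ = 788.4 · 3.643 · 0.01155 / 0.00107 = 3.1e+04.
Re > 4000 → turbulent. Relative roughness ε/D = 5.7e-05/0.01155 = 0.00494. Haaland: 1/√f = -1.8 log₁₀[(0.00494/3.7)^1.11 + 6.9/3.1e+04] = -1.8 log₁₀[0.000644 + 0.000223] = 5.512, so f = 0.03291.
Darcy-Weisbach: ΔP = f(L/D)(ρV²/2) = 0.03291·(134.2/0.01155)·(788.4·3.643²/2) = 0.03291·1.162e+04·5232 = 2.001e+06 Pa.
ΔP = 2.001e+06 Pa = 20.01 bar.

ΔP ≈ 20.01 bar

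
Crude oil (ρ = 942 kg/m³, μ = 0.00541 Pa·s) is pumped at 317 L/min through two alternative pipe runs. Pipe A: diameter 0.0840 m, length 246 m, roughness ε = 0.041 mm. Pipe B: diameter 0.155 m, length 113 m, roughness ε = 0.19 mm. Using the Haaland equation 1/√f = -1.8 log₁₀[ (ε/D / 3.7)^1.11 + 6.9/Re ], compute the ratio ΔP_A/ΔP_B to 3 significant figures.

ΔP_A/ΔP_B ≈ 38.8

Pipe A: V = Q/A = 0.005283/0.005542 = 0.9534 m/s; Re = 1.394e+04; ε/D = 0.000488; Haaland → f = 0.02897; ΔP_A = f(L/D)(ρV²/2) = 3.632e+04 Pa.
Pipe B: V = Q/A = 0.005283/0.01887 = 0.28 m/s; Re = 7557; ε/D = 0.00123; Haaland → f = 0.03479; ΔP_B = f(L/D)(ρV²/2) = 936.4 Pa.
ΔP_A/ΔP_B = 3.632e+04/936.4 = 38.8.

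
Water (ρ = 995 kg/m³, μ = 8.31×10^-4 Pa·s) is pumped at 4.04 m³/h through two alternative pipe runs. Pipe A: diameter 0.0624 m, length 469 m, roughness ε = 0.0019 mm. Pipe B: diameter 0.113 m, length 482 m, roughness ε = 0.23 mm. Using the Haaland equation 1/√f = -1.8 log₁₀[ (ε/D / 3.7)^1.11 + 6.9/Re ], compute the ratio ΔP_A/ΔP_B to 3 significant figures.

Pipe A: V = Q/A = 0.001122/0.003058 = 0.367 m/s; Re = 2.742e+04; ε/D = 3.04e-05; Haaland → f = 0.02388; ΔP_A = f(L/D)(ρV²/2) = 1.202e+04 Pa.
Pipe B: V = Q/A = 0.001122/0.01003 = 0.1119 m/s; Re = 1.514e+04; ε/D = 0.00204; Haaland → f = 0.03097; ΔP_B = f(L/D)(ρV²/2) = 822.9 Pa.
ΔP_A/ΔP_B = 1.202e+04/822.9 = 14.6.

ΔP_A/ΔP_B ≈ 14.6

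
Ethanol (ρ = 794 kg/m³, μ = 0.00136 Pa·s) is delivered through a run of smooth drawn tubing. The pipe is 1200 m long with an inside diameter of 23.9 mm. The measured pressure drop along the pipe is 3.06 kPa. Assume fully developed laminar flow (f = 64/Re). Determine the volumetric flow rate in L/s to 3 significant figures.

Q ≈ 0.0150 L/s

For laminar flow, f = 64/Re with Re = ρVD/μ, so Darcy-Weisbach reduces to ΔP = 32μLV/D². Solving for V: V = ΔP·D²/(32μL) = 3060·(0.0239)²/(32·0.00136·1200) = 0.03347 m/s.
Check: Re = ρVD/μ = 794·0.03347·0.0239/0.00136 = 467 < 2300, so the laminar assumption holds.
Q = V·A = 0.03347·(π/4·0.0239²) = 1.502e-05 m³/s = 0.0150 L/s.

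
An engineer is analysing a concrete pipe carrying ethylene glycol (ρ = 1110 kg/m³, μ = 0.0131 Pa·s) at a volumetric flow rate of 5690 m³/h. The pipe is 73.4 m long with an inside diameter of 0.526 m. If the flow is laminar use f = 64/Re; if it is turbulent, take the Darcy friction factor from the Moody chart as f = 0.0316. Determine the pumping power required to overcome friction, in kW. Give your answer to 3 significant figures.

Q = 5690 m³/h = 5690/3600 = 1.581 m³/s.
Cross-sectional area A = πD²/4 = π(0.526)²/4 = 0.2173 m²; mean velocity V = Q/A = 1.581/0.2173 = 7.274 m/s.
Reynolds number Re = ρVD/μ = 1110 · 7.274 · 0.526 / 0.0131 = 3.242e+05.
Re > 4000 → turbulent; use the Moody-chart value f = 0.0316.
Darcy-Weisbach: ΔP = f(L/D)(ρV²/2) = 0.0316·(73.4/0.526)·(1110·7.274²/2) = 0.0316·139.5·2.936e+04 = 1.295e+05 Pa.
Pumping power P = QΔP = 1.581·1.295e+05 = 204600 W = 205 kW.

P ≈ 205 kW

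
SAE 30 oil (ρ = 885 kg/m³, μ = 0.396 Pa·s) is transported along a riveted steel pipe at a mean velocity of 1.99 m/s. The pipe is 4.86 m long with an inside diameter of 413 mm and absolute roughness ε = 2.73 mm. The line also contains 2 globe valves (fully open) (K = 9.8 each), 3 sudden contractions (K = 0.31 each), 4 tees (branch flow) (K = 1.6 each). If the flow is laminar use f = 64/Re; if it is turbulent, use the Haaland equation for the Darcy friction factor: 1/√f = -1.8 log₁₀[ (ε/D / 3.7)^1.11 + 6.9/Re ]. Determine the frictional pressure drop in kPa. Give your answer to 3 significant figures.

ΔP ≈ 47.9 kPa

Reynolds number Re = ρVD/μ = 885 · 1.99 · 0.413 / 0.396 = 1837.
Re < 2300 → laminar flow, so f = 64/Re = 64/1837 = 0.03484 (the turbulent correlation is not needed).
Total minor-loss coefficient ΣK = 2·9.8 + 3·0.31 + 4·1.6 = 26.9.
ΔP = [f·L/D + ΣK]·(ρV²/2) = [0.03484·4.86/0.413 + 26.9]·(885·1.99²/2) = [0.41 + 26.9]·1752 = 4.791e+04 Pa.
ΔP = 4.791e+04 Pa = 47.9 kPa.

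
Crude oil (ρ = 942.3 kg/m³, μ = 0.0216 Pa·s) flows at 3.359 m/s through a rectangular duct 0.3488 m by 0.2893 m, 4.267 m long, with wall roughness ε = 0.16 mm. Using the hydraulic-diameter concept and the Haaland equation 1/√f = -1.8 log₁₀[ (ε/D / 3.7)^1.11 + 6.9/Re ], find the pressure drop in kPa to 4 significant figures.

Hydraulic diameter D_h = 4A/P = 4·(0.3488·0.2893)/(2·(0.3488+0.2893)) = 0.4036/1.276 = 0.3163 m.
Re = ρVD_h/μ = 942.3·3.359·0.3163/0.0216 = 4.635e+04.
ε/D_h = 0.00016/0.3163 = 0.000506; Haaland gives 1/√f = -1.8 log₁₀[5.14e-05+0.000149] = 6.657, so f = 0.02256.
ΔP = f(L/D_h)(ρV²/2) = 0.02256·4.267/0.3163·5316 = 1618 Pa.
ΔP = 1.618 kPa.

ΔP ≈ 1.618 kPa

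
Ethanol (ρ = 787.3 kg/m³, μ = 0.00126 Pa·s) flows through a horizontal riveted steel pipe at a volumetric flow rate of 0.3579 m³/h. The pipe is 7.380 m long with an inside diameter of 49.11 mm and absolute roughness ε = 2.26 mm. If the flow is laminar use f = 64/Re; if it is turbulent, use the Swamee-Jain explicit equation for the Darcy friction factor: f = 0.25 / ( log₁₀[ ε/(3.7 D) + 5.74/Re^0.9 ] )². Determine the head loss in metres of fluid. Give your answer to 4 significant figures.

Q = 0.3579 m³/h = 0.3579/3600 = 9.942e-05 m³/s.
Cross-sectional area A = πD²/4 = π(0.04911)²/4 = 0.001894 m²; mean velocity V = Q/A = 9.942e-05/0.001894 = 0.05248 m/s.
Reynolds number Re = ρVD/μ = 787.3 · 0.05248 · 0.04911 / 0.00126 = 1611.
Re < 2300 → laminar flow, so f = 64/Re = 64/1611 = 0.03974 (the turbulent correlation is not needed).
Darcy-Weisbach: ΔP = f(L/D)(ρV²/2) = 0.03974·(7.38/0.04911)·(787.3·0.05248²/2) = 0.03974·150.3·1.084 = 6.475 Pa.
Head loss h_f = ΔP/(ρg) = 6.475/(787.3·9.81) = 8.384×10^-4 m.

h_f ≈ 8.384×10^-4 m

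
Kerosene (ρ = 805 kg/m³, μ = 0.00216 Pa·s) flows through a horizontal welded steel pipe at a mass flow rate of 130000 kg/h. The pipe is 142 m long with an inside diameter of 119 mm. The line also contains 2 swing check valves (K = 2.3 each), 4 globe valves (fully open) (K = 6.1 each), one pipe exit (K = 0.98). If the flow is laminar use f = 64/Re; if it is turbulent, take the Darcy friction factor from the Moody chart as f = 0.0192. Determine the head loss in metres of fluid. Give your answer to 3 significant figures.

ṁ = 130000 kg/h = 130000/3600 = 36.11 kg/s.
A = πD²/4 = π(0.119)²/4 = 0.01112 m²; mean velocity V = ṁ/(ρA) = 36.11/(805 · 0.01112) = 4.033 m/s.
Reynolds number Re = ρVD/μ = 805 · 4.033 · 0.119 / 0.00216 = 1.789e+05.
Re > 4000 → turbulent; use the Moody-chart value f = 0.0192.
Total minor-loss coefficient ΣK = 2·2.3 + 4·6.1 + 1·0.98 = 30.
ΔP = [f·L/D + ΣK]·(ρV²/2) = [0.0192·142/0.119 + 30]·(805·4.033²/2) = [22.91 + 30]·6548 = 3.463e+05 Pa.
Head loss h_f = ΔP/(ρg) = 3.463e+05/(805·9.81) = 43.9 m.

h_f ≈ 43.9 m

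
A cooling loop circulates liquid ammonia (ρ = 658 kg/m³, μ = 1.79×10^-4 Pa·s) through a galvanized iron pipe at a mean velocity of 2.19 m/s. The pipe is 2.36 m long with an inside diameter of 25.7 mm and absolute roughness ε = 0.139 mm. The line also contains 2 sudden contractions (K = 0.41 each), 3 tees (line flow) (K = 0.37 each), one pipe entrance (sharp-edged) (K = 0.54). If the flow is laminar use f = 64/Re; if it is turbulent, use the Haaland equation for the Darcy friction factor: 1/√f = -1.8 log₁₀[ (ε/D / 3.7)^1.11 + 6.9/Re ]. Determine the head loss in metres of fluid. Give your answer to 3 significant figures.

Reynolds number Re = ρVD/μ = 658 · 2.19 · 0.0257 / 0.000179 = 2.069e+05.
Re > 4000 → turbulent. Relative roughness ε/D = 0.000139/0.0257 = 0.00541. Haaland: 1/√f = -1.8 log₁₀[(0.00541/3.7)^1.11 + 6.9/2.069e+05] = -1.8 log₁₀[0.000713 + 3.34e-05] = 5.629, so f = 0.03156.
Total minor-loss coefficient ΣK = 2·0.41 + 3·0.37 + 1·0.54 = 2.47.
ΔP = [f·L/D + ΣK]·(ρV²/2) = [0.03156·2.36/0.0257 + 2.47]·(658·2.19²/2) = [2.898 + 2.47]·1578 = 8471 Pa.
Head loss h_f = ΔP/(ρg) = 8471/(658·9.81) = 1.31 m.

h_f ≈ 1.31 m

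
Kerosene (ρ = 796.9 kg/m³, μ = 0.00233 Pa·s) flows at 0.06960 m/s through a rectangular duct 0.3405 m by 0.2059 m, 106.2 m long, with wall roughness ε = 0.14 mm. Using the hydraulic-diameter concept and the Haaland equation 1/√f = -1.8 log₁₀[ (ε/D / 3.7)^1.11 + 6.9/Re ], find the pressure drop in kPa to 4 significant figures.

Hydraulic diameter D_h = 4A/P = 4·(0.3405·0.2059)/(2·(0.3405+0.2059)) = 0.2804/1.093 = 0.2566 m.
Re = ρVD_h/μ = 796.9·0.0696·0.2566/0.00233 = 6109.
ε/D_h = 0.00014/0.2566 = 0.000546; Haaland gives 1/√f = -1.8 log₁₀[5.59e-05+0.00113] = 5.267, so f = 0.03605.
ΔP = f(L/D_h)(ρV²/2) = 0.03605·106.2/0.2566·1.93 = 28.79 Pa.
ΔP = 0.02879 kPa.

ΔP ≈ 0.02879 kPa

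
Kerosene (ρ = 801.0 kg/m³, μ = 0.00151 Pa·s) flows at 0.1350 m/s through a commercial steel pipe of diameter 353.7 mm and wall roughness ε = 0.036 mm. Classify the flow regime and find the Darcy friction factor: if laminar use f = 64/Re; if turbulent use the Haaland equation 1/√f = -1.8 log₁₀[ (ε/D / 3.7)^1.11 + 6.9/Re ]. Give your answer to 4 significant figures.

f ≈ 0.02447

Re = ρVD/μ = 801·0.135·0.3537/0.00151 = 2.533e+04.
Re > 4000 → turbulent. ε/D = 3.6e-05/0.3537 = 0.000102; Haaland: 1/√f = -1.8 log₁₀[8.67e-06 + 0.000272] = 6.392, so f = 0.02447.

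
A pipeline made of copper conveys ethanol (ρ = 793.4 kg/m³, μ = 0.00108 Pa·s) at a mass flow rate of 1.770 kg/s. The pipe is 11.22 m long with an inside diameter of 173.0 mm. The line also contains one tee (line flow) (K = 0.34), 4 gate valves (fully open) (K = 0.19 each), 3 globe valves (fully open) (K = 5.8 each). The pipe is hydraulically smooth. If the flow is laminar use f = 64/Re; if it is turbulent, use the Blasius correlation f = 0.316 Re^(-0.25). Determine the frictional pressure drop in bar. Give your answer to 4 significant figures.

ΔP ≈ 7.309×10^-4 bar

A = πD²/4 = π(0.173)²/4 = 0.02351 m²; mean velocity V = ṁ/(ρA) = 1.77/(793.4 · 0.02351) = 0.09491 m/s.
Reynolds number Re = ρVD/μ = 793.4 · 0.09491 · 0.173 / 0.00108 = 1.206e+04.
Re > 4000 → turbulent. Smooth-pipe (Blasius): f = 0.316 Re^(-0.25) = 0.316/(1.206e+04)^0.25 = 0.03015.
Total minor-loss coefficient ΣK = 1·0.34 + 4·0.19 + 3·5.8 = 18.5.
ΔP = [f·L/D + ΣK]·(ρV²/2) = [0.03015·11.22/0.173 + 18.5]·(793.4·0.09491²/2) = [1.956 + 18.5]·3.573 = 73.09 Pa.
ΔP = 73.09 Pa = 7.309×10^-4 bar.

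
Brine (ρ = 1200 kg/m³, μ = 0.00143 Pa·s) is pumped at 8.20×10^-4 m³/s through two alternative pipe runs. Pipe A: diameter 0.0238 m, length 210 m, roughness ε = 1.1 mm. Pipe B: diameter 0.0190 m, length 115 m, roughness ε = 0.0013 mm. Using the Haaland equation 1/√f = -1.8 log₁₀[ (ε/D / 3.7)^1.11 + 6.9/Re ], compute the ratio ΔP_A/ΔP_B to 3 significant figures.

Pipe A: V = Q/A = 0.00082/0.0004449 = 1.843 m/s; Re = 3.681e+04; ε/D = 0.0462; Haaland → f = 0.06983; ΔP_A = f(L/D)(ρV²/2) = 1.256e+06 Pa.
Pipe B: V = Q/A = 0.00082/0.0002835 = 2.892 m/s; Re = 4.611e+04; ε/D = 6.84e-05; Haaland → f = 0.02127; ΔP_B = f(L/D)(ρV²/2) = 6.462e+05 Pa.
ΔP_A/ΔP_B = 1.256e+06/6.462e+05 = 1.94.

ΔP_A/ΔP_B ≈ 1.94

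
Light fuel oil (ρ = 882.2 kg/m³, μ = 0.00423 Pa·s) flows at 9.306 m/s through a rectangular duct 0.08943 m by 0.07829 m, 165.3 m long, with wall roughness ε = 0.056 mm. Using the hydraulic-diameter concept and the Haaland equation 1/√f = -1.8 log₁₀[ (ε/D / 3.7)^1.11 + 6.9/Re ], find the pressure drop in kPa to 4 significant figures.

Hydraulic diameter D_h = 4A/P = 4·(0.08943·0.07829)/(2·(0.08943+0.07829)) = 0.02801/0.3354 = 0.08349 m.
Re = ρVD_h/μ = 882.2·9.306·0.08349/0.00423 = 1.62e+05.
ε/D_h = 5.6e-05/0.08349 = 0.000671; Haaland gives 1/√f = -1.8 log₁₀[7.03e-05+4.26e-05] = 7.105, so f = 0.01981.
ΔP = f(L/D_h)(ρV²/2) = 0.01981·165.3/0.08349·3.82e+04 = 1.498e+06 Pa.
ΔP = 1498 kPa.

ΔP ≈ 1498 kPa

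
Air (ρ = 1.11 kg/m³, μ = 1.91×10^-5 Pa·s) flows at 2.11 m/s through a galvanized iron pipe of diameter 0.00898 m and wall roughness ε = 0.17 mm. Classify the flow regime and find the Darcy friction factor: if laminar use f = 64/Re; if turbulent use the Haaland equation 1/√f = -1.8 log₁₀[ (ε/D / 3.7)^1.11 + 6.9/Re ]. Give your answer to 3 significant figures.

f ≈ 0.0581

Re = ρVD/μ = 1.11·2.11·0.00898/1.91e-05 = 1101.
Re < 2300 → laminar, so f = 64/Re = 0.05812 (roughness is irrelevant in laminar flow).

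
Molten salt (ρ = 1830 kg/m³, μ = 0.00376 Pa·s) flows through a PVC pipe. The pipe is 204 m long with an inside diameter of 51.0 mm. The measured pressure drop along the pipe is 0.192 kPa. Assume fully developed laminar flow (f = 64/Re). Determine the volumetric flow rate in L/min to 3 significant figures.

For laminar flow, f = 64/Re with Re = ρVD/μ, so Darcy-Weisbach reduces to ΔP = 32μLV/D². Solving for V: V = ΔP·D²/(32μL) = 192·(0.051)²/(32·0.00376·204) = 0.02035 m/s.
Check: Re = ρVD/μ = 1830·0.02035·0.051/0.00376 = 505 < 2300, so the laminar assumption holds.
Q = V·A = 0.02035·(π/4·0.051²) = 4.156e-05 m³/s = 2.49 L/min.

Q ≈ 2.49 L/min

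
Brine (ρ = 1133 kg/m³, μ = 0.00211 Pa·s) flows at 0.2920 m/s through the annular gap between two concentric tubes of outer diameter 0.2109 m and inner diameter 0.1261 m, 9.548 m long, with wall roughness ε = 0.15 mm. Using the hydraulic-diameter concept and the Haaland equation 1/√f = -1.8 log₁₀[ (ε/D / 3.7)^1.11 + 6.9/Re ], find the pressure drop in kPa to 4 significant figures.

Hydraulic diameter D_h = 4A/P = D_o - D_i = 0.2109 - 0.1261 = 0.0848 m.
Re = ρVD_h/μ = 1133·0.292·0.0848/0.00211 = 1.33e+04.
ε/D_h = 0.00015/0.0848 = 0.00177; Haaland gives 1/√f = -1.8 log₁₀[0.000206+0.000519] = 5.651, so f = 0.03131.
ΔP = f(L/D_h)(ρV²/2) = 0.03131·9.548/0.0848·48.3 = 170.3 Pa.
ΔP = 0.1703 kPa.

ΔP ≈ 0.1703 kPa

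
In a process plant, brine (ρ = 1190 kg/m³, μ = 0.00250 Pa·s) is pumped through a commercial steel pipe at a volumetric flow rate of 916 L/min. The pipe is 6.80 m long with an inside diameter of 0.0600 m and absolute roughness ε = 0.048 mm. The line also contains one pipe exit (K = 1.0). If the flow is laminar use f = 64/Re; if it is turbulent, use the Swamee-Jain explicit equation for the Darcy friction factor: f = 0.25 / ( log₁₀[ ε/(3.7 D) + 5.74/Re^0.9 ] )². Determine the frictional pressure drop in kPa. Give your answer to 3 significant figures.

ΔP ≈ 58.2 kPa

Q = 916 L/min = 916/60000 = 0.01527 m³/s.
Cross-sectional area A = πD²/4 = π(0.06)²/4 = 0.002827 m²; mean velocity V = Q/A = 0.01527/0.002827 = 5.399 m/s.
Reynolds number Re = ρVD/μ = 1190 · 5.399 · 0.06 / 0.0025 = 1.542e+05.
Re > 4000 → turbulent. Relative roughness ε/D = 4.8e-05/0.06 = 0.0008. Swamee-Jain: f = 0.25/(log₁₀[0.0008/3.7 + 5.74/1.542e+05^0.9])² = 0.25/(log₁₀[0.000216 + 0.000123])² = 0.25/(-3.47)² = 0.02077.
Total minor-loss coefficient ΣK = 1·1 = 1.
ΔP = [f·L/D + ΣK]·(ρV²/2) = [0.02077·6.8/0.06 + 1]·(1190·5.399²/2) = [2.354 + 1]·1.735e+04 = 5.817e+04 Pa.
ΔP = 5.817e+04 Pa = 58.2 kPa.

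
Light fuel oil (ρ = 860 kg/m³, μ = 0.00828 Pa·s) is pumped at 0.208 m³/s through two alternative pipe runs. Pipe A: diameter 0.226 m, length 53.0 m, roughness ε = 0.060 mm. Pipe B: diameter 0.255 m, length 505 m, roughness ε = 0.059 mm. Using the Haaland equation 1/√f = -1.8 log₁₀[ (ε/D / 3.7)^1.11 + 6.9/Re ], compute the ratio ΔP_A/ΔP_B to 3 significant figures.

Pipe A: V = Q/A = 0.208/0.04011 = 5.185 m/s; Re = 1.217e+05; ε/D = 0.000265; Haaland → f = 0.01848; ΔP_A = f(L/D)(ρV²/2) = 5.009e+04 Pa.
Pipe B: V = Q/A = 0.208/0.05107 = 4.073 m/s; Re = 1.079e+05; ε/D = 0.000231; Haaland → f = 0.01865; ΔP_B = f(L/D)(ρV²/2) = 2.635e+05 Pa.
ΔP_A/ΔP_B = 5.009e+04/2.635e+05 = 0.190.

ΔP_A/ΔP_B ≈ 0.190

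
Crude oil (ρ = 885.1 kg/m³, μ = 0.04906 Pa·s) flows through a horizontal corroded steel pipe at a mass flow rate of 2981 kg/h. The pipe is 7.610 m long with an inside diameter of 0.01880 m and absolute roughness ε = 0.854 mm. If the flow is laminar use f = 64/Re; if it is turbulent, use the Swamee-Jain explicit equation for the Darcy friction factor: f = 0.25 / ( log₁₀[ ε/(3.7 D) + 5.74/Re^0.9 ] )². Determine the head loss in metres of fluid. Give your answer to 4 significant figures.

ṁ = 2981 kg/h = 2981/3600 = 0.8281 kg/s.
A = πD²/4 = π(0.0188)²/4 = 0.0002776 m²; mean velocity V = ṁ/(ρA) = 0.8281/(885.1 · 0.0002776) = 3.37 m/s.
Reynolds number Re = ρVD/μ = 885.1 · 3.37 · 0.0188 / 0.0491 = 1143.
Re < 2300 → laminar flow, so f = 64/Re = 64/1143 = 0.05599 (the turbulent correlation is not needed).
Darcy-Weisbach: ΔP = f(L/D)(ρV²/2) = 0.05599·(7.61/0.0188)·(885.1·3.37²/2) = 0.05599·404.8·5027 = 1.139e+05 Pa.
Head loss h_f = ΔP/(ρg) = 1.139e+05/(885.1·9.81) = 13.12 m.

h_f ≈ 13.12 m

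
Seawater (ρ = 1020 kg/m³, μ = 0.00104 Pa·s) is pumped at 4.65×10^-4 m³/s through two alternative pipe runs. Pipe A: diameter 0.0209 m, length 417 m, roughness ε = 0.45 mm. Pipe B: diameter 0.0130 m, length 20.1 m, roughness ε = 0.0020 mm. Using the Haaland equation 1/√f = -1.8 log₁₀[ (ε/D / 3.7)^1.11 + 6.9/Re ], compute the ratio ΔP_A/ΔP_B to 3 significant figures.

Pipe A: V = Q/A = 0.000465/0.0003431 = 1.355 m/s; Re = 2.778e+04; ε/D = 0.0215; Haaland → f = 0.05144; ΔP_A = f(L/D)(ρV²/2) = 9.616e+05 Pa.
Pipe B: V = Q/A = 0.000465/0.0001327 = 3.503 m/s; Re = 4.467e+04; ε/D = 0.000154; Haaland → f = 0.02167; ΔP_B = f(L/D)(ρV²/2) = 2.097e+05 Pa.
ΔP_A/ΔP_B = 9.616e+05/2.097e+05 = 4.59.

ΔP_A/ΔP_B ≈ 4.59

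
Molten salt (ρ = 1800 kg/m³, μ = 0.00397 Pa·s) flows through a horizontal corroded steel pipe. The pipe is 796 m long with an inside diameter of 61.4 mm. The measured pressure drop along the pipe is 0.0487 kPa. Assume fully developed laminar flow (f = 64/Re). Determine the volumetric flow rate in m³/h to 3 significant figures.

Q ≈ 0.0194 m³/h

For laminar flow, f = 64/Re with Re = ρVD/μ, so Darcy-Weisbach reduces to ΔP = 32μLV/D². Solving for V: V = ΔP·D²/(32μL) = 48.7·(0.0614)²/(32·0.00397·796) = 0.001816 m/s.
Check: Re = ρVD/μ = 1800·0.001816·0.0614/0.00397 = 50.54 < 2300, so the laminar assumption holds.
Q = V·A = 0.001816·(π/4·0.0614²) = 5.376e-06 m³/s = 0.0194 m³/h.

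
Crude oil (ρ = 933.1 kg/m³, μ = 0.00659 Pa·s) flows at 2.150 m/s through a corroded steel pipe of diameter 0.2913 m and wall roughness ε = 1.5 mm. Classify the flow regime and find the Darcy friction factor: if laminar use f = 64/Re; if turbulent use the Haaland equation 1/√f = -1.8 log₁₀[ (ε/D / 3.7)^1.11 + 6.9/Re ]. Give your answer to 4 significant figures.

f ≈ 0.03164

Re = ρVD/μ = 933.1·2.15·0.2913/0.00659 = 8.868e+04.
Re > 4000 → turbulent. ε/D = 0.0015/0.2913 = 0.00515; Haaland: 1/√f = -1.8 log₁₀[0.000675 + 7.78e-05] = 5.622, so f = 0.03164.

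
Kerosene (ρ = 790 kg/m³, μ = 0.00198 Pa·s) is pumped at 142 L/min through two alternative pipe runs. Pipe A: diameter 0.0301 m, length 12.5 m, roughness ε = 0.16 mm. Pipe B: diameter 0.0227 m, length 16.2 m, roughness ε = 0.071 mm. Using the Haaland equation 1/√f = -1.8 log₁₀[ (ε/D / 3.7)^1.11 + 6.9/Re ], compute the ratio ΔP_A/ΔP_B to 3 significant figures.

ΔP_A/ΔP_B ≈ 0.217

Pipe A: V = Q/A = 0.002367/0.0007116 = 3.326 m/s; Re = 3.994e+04; ε/D = 0.00532; Haaland → f = 0.03297; ΔP_A = f(L/D)(ρV²/2) = 5.983e+04 Pa.
Pipe B: V = Q/A = 0.002367/0.0004047 = 5.848 m/s; Re = 5.296e+04; ε/D = 0.00313; Haaland → f = 0.0286; ΔP_B = f(L/D)(ρV²/2) = 2.757e+05 Pa.
ΔP_A/ΔP_B = 5.983e+04/2.757e+05 = 0.217.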